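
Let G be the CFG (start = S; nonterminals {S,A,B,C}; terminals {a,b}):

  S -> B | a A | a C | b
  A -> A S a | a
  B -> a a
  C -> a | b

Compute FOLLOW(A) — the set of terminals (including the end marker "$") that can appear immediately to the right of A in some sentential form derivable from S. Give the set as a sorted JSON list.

FIRST iteration:
[1]
  A via A→a: +{a}
  B via B→a a: +{a}
  C via C→a: +{a}
  C via C→b: +{b}
  S via S→B: +{a}
  S via S→b: +{b}
  S: {a,b}  A: {a}  B: {a}  C: {a,b}
[2] — fixpoint
  S: {a,b}  A: {a}  B: {a}  C: {a,b}

Compute FOLLOW by fixpoint:
initialize: $ ∈ FOLLOW(S)
pass 1:
  A→A S a: FOLLOW(A) ⊇ FIRST(S) = {a,b}; new: +{a,b}
  A→A S a: FOLLOW(S) ⊇ FIRST(a) = {a}; new: +{a}
  S→B: FOLLOW(B) ⊇ FOLLOW(S) ⊇ {$,a}; new: +{$,a}
  S→a A: FOLLOW(A) ⊇ FOLLOW(S) ⊇ {$,a}; new: +{$}
  S→a C: FOLLOW(C) ⊇ FOLLOW(S) ⊇ {$,a}; new: +{$,a}
  S: {$,a}  A: {$,a,b}  B: {$,a}  C: {$,a}
pass 2: — fixpoint
  S: {$,a}  A: {$,a,b}  B: {$,a}  C: {$,a}

FOLLOW(A) = ["$", "a", "b"]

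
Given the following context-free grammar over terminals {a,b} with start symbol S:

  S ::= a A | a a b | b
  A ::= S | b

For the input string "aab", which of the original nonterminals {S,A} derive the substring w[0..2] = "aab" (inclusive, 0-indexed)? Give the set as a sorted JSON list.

CNF form of G:
  S -> T0 A | T0 X3 | b
  A -> T0 A | T0 X2 | b
  T0 -> a
  T1 -> b
  X2 -> T0 T1
  X3 -> T0 T1

CYK table (by increasing span) (cells [i..j] with 0 ≤ i ≤ j ≤ 2 only):
  [0..0]={T0}  "a"  orig:{}
  [1..1]={T0}  "a"  orig:{}
  [2..2]={A,S,T1}  "b"  orig:{A,S}
  [0..1]=∅  "aa"
  [1..2]={A,S,X2,X3}  "ab"  orig:{A,S}
  [0..2]={A,S}  "aab"

Original NTs in T[0,2] deriving "aab": ["A", "S"]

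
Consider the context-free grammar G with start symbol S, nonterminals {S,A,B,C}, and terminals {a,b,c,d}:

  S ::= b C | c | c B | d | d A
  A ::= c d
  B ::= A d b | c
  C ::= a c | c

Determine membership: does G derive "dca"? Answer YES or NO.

CNF form of G:
  S -> T0 B | T1 A | T2 C | c | d
  A -> T0 T1
  B -> A X4 | c
  C -> T3 T0 | c
  T0 -> c
  T1 -> d
  T2 -> b
  T3 -> a
  X4 -> T1 T2

Fill CYK table bottom-up:
  T[0,0] 'd' = {S,T1}  orig:{S}
  T[1,1] 'c' = {B,C,S,T0}  orig:{B,C,S}
  T[2,2] 'a' = {T3}  orig:{}
  T[0,1] 'dc' = ∅
  T[1,2] 'ca' = ∅
  T[0,2] 'dca' = ∅

S ∉ T[0,2] ⇒ NO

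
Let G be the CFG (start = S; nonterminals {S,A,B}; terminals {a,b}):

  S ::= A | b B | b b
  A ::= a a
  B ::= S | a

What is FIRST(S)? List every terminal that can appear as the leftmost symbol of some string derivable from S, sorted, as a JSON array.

Compute FIRST by fixpoint:
pass 1:
  A via A→a a: +{a}
  B via B→a: +{a}
  S via S→A: +{a}
  S via S→b B: +{b}
  S: {a,b}  A: {a}  B: {a}
pass 2:
  B via B→S: +{b}
  S: {a,b}  A: {a}  B: {a,b}
pass 3: — fixpoint
  S: {a,b}  A: {a}  B: {a,b}

FIRST(S) = ["a", "b"]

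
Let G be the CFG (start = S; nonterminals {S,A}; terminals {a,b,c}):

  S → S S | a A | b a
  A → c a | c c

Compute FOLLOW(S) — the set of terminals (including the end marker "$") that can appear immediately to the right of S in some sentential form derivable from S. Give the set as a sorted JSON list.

Compute FIRST by fixpoint:
pass 1:
  A via A→c a: +{c}
  S via S→a A: +{a}
  S via S→b a: +{b}
  S: {a,b}  A: {c}
pass 2: done
  S: {a,b}  A: {c}

Compute FOLLOW by fixpoint:
initialize: $ ∈ FOLLOW(S)
pass 1:
  S→S S: FOLLOW(S) ⊇ FIRST(S) = {a,b}; new: +{a,b}
  S→a A: FOLLOW(A) ⊇ FOLLOW(S) ⊇ {$,a,b}; new: +{$,a,b}
  FOLLOW[S]={$,a,b}  FOLLOW[A]={$,a,b}
pass 2: (no change)
  FOLLOW[S]={$,a,b}  FOLLOW[A]={$,a,b}

FOLLOW(S) = ["$", "a", "b"]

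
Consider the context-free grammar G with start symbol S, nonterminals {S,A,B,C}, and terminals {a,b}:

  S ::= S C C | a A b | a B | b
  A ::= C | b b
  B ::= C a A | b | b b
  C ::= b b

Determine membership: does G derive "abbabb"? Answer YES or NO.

Convert to CNF:
  S -> S X3 | T1 B | T1 X4 | b
  A -> T0 T0
  B -> C X2 | T0 T0 | b
  C -> T0 T0
  T0 -> b
  T1 -> a
  X2 -> T1 A
  X3 -> C C
  X4 -> A T0

CYK table (by increasing span):
  T[0,0] 'a' = {T1}  orig:{}
  T[1,1] 'b' = {B,S,T0}  orig:{B,S}
  T[2,2] 'b' = {B,S,T0}  orig:{B,S}
  T[3,3] 'a' = {T1}  orig:{}
  T[4,4] 'b' = {B,S,T0}  orig:{B,S}
  T[5,5] 'b' = {B,S,T0}  orig:{B,S}
  T[0,1] 'ab' = {S}
  T[1,2] 'bb' = {A,B,C}
  T[2,3] 'ba' = ∅
  T[3,4] 'ab' = {S}
  T[4,5] 'bb' = {A,B,C}
  T[0,2] 'abb' = {S,X2}  orig:{S}
  T[1,3] 'bba' = ∅
  T[2,4] 'bab' = ∅
  T[3,5] 'abb' = {S,X2}  orig:{S}
  T[0,3] 'abba' = ∅
  T[1,4] 'bbab' = ∅
  T[2,5] 'babb' = ∅
  T[0,4] 'abbab' = ∅
  T[1,5] 'bbabb' = {B}
  T[0,5] 'abbabb' = {S}

S ∈ T[0,5] ⇒ YES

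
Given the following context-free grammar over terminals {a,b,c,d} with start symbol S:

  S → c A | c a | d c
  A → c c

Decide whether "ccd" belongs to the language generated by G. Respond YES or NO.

CNF form of G:
  S -> T0 A | T0 T1 | T2 T0
  A -> T0 T0
  T0 -> c
  T1 -> a
  T2 -> d

CYK table (by increasing span):
  [0..0]={T0}  "c"  orig:{}
  [1..1]={T0}  "c"  orig:{}
  [2..2]={T2}  "d"  orig:{}
  [0..1]={A}  "cc"
  [1..2]=∅  "cd"
  [0..2]=∅  "ccd"

S ∉ T[0,2] ⇒ NO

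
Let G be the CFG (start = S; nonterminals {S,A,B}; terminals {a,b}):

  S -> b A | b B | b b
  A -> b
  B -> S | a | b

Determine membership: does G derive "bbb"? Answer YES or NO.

CNF form of G:
  S -> T0 A | T0 B | T0 T0
  A -> b
  B -> T0 A | T0 B | T0 T0 | a | b
  T0 -> b

CYK fill:
  [0..0]={A,B,T0}  "b"  orig:{A,B}
  [1..1]={A,B,T0}  "b"  orig:{A,B}
  [2..2]={A,B,T0}  "b"  orig:{A,B}
  [0..1]={B,S}  "bb"
  [1..2]={B,S}  "bb"
  [0..2]={B,S}  "bbb"

S ∈ T[0,2] ⇒ YES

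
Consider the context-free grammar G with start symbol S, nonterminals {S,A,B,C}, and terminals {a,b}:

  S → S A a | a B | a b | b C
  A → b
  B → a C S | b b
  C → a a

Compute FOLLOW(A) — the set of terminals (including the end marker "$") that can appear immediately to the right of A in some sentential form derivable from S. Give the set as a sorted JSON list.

FIRST sets, iterate to fixpoint:
pass 1:
  A via A→b: +{b}
  B via B→a C S: +{a}
  B via B→b b: +{b}
  C via C→a a: +{a}
  S via S→a B: +{a}
  S via S→b C: +{b}
  FIRST(S)={a,b}  FIRST(A)={b}  FIRST(B)={a,b}  FIRST(C)={a}
pass 2: (stable)
  FIRST(S)={a,b}  FIRST(A)={b}  FIRST(B)={a,b}  FIRST(C)={a}

Compute FOLLOW by fixpoint:
FOLLOW(S) := {$}
round 1:
  B→a C S: FOLLOW(C) ⊇ FIRST(S) = {a,b}; new: +{a,b}
  S→S A a: FOLLOW(S) ⊇ FIRST(A) = {b}; new: +{b}
  S→S A a: FOLLOW(A) ⊇ FIRST(a) = {a}; new: +{a}
  S→a B: FOLLOW(B) ⊇ FOLLOW(S) ⊇ {$,b}; new: +{$,b}
  S→b C: FOLLOW(C) ⊇ FOLLOW(S) ⊇ {$,b}; new: +{$}
  FOLLOW[S]={$,b}  FOLLOW[A]={a}  FOLLOW[B]={$,b}  FOLLOW[C]={$,a,b}
round 2: (stable)
  FOLLOW[S]={$,b}  FOLLOW[A]={a}  FOLLOW[B]={$,b}  FOLLOW[C]={$,a,b}

FOLLOW(A) = ["a"]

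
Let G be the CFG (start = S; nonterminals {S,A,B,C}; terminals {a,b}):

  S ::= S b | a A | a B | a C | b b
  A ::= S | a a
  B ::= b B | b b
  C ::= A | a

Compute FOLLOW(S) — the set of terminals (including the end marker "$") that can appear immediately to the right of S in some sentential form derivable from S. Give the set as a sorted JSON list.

FIRST sets, iterate to fixpoint:
round 1:
  A via A→a a: +{a}
  B via B→b B: +{b}
  C via C→A: +{a}
  S via S→a A: +{a}
  S via S→b b: +{b}
  S: {a,b}  A: {a}  B: {b}  C: {a}
round 2:
  A via A→S: +{b}
  C via C→A: +{b}
  S: {a,b}  A: {a,b}  B: {b}  C: {a,b}
round 3: (no change)
  S: {a,b}  A: {a,b}  B: {b}  C: {a,b}

FOLLOW sets:
initialize: $ ∈ FOLLOW(S)
round 1:
  S→S b: FOLLOW(S) ⊇ FIRST(b) = {b}; new: +{b}
  S→a A: FOLLOW(A) ⊇ FOLLOW(S) ⊇ {$,b}; new: +{$,b}
  S→a B: FOLLOW(B) ⊇ FOLLOW(S) ⊇ {$,b}; new: +{$,b}
  S→a C: FOLLOW(C) ⊇ FOLLOW(S) ⊇ {$,b}; new: +{$,b}
  FOLLOW[S]={$,b}  FOLLOW[A]={$,b}  FOLLOW[B]={$,b}  FOLLOW[C]={$,b}
round 2: — fixpoint
  FOLLOW[S]={$,b}  FOLLOW[A]={$,b}  FOLLOW[B]={$,b}  FOLLOW[C]={$,b}

FOLLOW(S) = ["$", "b"]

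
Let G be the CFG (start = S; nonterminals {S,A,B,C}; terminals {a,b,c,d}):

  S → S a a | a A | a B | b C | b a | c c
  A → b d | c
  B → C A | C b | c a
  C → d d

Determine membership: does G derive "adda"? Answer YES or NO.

CNF form of G:
  S -> S X4 | T0 C | T0 T3 | T2 T2 | T3 A | T3 B
  A -> T0 T1 | c
  B -> C A | C T0 | T2 T3
  C -> T1 T1
  T0 -> b
  T1 -> d
  T2 -> c
  T3 -> a
  X4 -> T3 T3

CYK fill:
  T[0,0] 'a' = {T3}  orig:{}
  T[1,1] 'd' = {T1}  orig:{}
  T[2,2] 'd' = {T1}  orig:{}
  T[3,3] 'a' = {T3}  orig:{}
  T[0,1] 'ad' = ∅
  T[1,2] 'dd' = {C}
  T[2,3] 'da' = ∅
  T[0,2] 'add' = ∅
  T[1,3] 'dda' = ∅
  T[0,3] 'adda' = ∅

S ∉ T[0,3] ⇒ NO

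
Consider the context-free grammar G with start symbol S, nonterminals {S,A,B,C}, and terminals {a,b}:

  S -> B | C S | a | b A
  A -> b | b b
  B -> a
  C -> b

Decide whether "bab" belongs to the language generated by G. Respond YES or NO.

Convert to CNF:
  S -> C S | T0 A | a
  A -> T0 T0 | b
  B -> a
  C -> b
  T0 -> b

CYK table (by increasing span):
  [0..0]={A,C,T0}  "b"  orig:{A,C}
  [1..1]={B,S}  "a"
  [2..2]={A,C,T0}  "b"  orig:{A,C}
  [0..1]={S}  "ba"
  [1..2]=∅  "ab"
  [0..2]=∅  "bab"

S ∉ T[0,2] ⇒ NO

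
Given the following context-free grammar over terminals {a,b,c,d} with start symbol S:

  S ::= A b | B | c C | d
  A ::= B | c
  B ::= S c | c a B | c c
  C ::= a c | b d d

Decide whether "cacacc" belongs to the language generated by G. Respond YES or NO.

CNF form of G:
  S -> A T2 | S T0 | T0 C | T0 T0 | T0 X7 | d
  A -> S T0 | T0 T0 | T0 X4 | c
  B -> S T0 | T0 T0 | T0 X5
  C -> T1 T0 | T2 X6
  T0 -> c
  T1 -> a
  T2 -> b
  T3 -> d
  X4 -> T1 B
  X5 -> T1 B
  X6 -> T3 T3
  X7 -> T1 B

CYK fill:
  cell(0,0) c: {A,T0}  orig:{A}
  cell(1,1) a: {T1}  orig:{}
  cell(2,2) c: {A,T0}  orig:{A}
  cell(3,3) a: {T1}  orig:{}
  cell(4,4) c: {A,T0}  orig:{A}
  cell(5,5) c: {A,T0}  orig:{A}
  cell(0,1) ca: ∅
  cell(1,2) ac: {C}
  cell(2,3) ca: ∅
  cell(3,4) ac: {C}
  cell(4,5) cc: {A,B,S}
  cell(0,2) cac: {S}
  cell(1,3) aca: ∅
  cell(2,4) cac: {S}
  cell(3,5) acc: {X4,X5,X7}  orig:{}
  cell(0,3) caca: ∅
  cell(1,4) acac: ∅
  cell(2,5) cacc: {A,B,S}
  cell(0,4) cacac: ∅
  cell(1,5) acacc: {X4,X5,X7}  orig:{}
  cell(0,5) cacacc: {A,B,S}

S ∈ T[0,5] ⇒ YES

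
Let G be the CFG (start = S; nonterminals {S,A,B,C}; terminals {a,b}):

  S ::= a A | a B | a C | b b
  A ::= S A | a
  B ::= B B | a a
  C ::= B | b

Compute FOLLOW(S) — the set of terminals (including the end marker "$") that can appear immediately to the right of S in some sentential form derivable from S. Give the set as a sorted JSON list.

FIRST iteration:
pass 1:
  A via A→a: +{a}
  B via B→a a: +{a}
  C via C→B: +{a}
  C via C→b: +{b}
  S via S→a A: +{a}
  S via S→b b: +{b}
  FIRST(S)={a,b}  FIRST(A)={a}  FIRST(B)={a}  FIRST(C)={a,b}
pass 2:
  A via A→S A: +{b}
  FIRST(S)={a,b}  FIRST(A)={a,b}  FIRST(B)={a}  FIRST(C)={a,b}
pass 3: (stable)
  FIRST(S)={a,b}  FIRST(A)={a,b}  FIRST(B)={a}  FIRST(C)={a,b}

Compute FOLLOW by fixpoint:
initialize: $ ∈ FOLLOW(S)
round 1:
  A→S A: FOLLOW(S) ⊇ FIRST(A) = {a,b}; new: +{a,b}
  B→B B: FOLLOW(B) ⊇ FIRST(B) = {a}; new: +{a}
  S→a A: FOLLOW(A) ⊇ FOLLOW(S) ⊇ {$,a,b}; new: +{$,a,b}
  S→a B: FOLLOW(B) ⊇ FOLLOW(S) ⊇ {$,a,b}; new: +{$,b}
  S→a C: FOLLOW(C) ⊇ FOLLOW(S) ⊇ {$,a,b}; new: +{$,a,b}
  S: {$,a,b}  A: {$,a,b}  B: {$,a,b}  C: {$,a,b}
round 2: — fixpoint
  S: {$,a,b}  A: {$,a,b}  B: {$,a,b}  C: {$,a,b}

FOLLOW(S) = ["$", "a", "b"]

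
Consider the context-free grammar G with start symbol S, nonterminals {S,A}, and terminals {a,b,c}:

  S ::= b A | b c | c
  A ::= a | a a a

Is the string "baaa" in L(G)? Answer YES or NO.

Convert to CNF:
  S -> T1 A | T1 T2 | c
  A -> T0 X3 | a
  T0 -> a
  T1 -> b
  T2 -> c
  X3 -> T0 T0

CYK fill:
  T[0,0] 'b' = {T1}  orig:{}
  T[1,1] 'a' = {A,T0}  orig:{A}
  T[2,2] 'a' = {A,T0}  orig:{A}
  T[3,3] 'a' = {A,T0}  orig:{A}
  T[0,1] 'ba' = {S}
  T[1,2] 'aa' = {X3}  orig:{}
  T[2,3] 'aa' = {X3}  orig:{}
  T[0,2] 'baa' = ∅
  T[1,3] 'aaa' = {A}
  T[0,3] 'baaa' = {S}

S ∈ T[0,3] ⇒ YES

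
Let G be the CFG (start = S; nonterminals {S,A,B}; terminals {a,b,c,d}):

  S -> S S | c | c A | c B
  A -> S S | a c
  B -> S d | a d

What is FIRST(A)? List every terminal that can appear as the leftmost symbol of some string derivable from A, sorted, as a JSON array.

FIRST iteration:
[1]
  A via A→a c: +{a}
  B via B→a d: +{a}
  S via S→c: +{c}
  S: {c}  A: {a}  B: {a}
[2]
  A via A→S S: +{c}
  B via B→S d: +{c}
  S: {c}  A: {a,c}  B: {a,c}
[3] done
  S: {c}  A: {a,c}  B: {a,c}

FIRST(A) = ["a", "c"]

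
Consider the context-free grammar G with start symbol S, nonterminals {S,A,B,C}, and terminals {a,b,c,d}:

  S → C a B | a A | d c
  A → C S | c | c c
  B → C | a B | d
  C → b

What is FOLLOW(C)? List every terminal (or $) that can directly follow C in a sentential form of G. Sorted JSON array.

Compute FIRST by fixpoint:
[1]
  A via A→c: +{c}
  B via B→a B: +{a}
  B via B→d: +{d}
  C via C→b: +{b}
  S via S→C a B: +{b}
  S via S→a A: +{a}
  S via S→d c: +{d}
  FIRST(S)={a,b,d}  FIRST(A)={c}  FIRST(B)={a,d}  FIRST(C)={b}
[2]
  A via A→C S: +{b}
  B via B→C: +{b}
  FIRST(S)={a,b,d}  FIRST(A)={b,c}  FIRST(B)={a,b,d}  FIRST(C)={b}
[3] (stable)
  FIRST(S)={a,b,d}  FIRST(A)={b,c}  FIRST(B)={a,b,d}  FIRST(C)={b}

Compute FOLLOW by fixpoint:
initialize: $ ∈ FOLLOW(S)
iter 1:
  A→C S: FOLLOW(C) ⊇ FIRST(S) = {a,b,d}; new: +{a,b,d}
  S→C a B: FOLLOW(B) ⊇ FOLLOW(S) ⊇ {$}; new: +{$}
  S→a A: FOLLOW(A) ⊇ FOLLOW(S) ⊇ {$}; new: +{$}
  FOLLOW[S]={$}  FOLLOW[A]={$}  FOLLOW[B]={$}  FOLLOW[C]={a,b,d}
iter 2:
  B→C: FOLLOW(C) ⊇ FOLLOW(B) ⊇ {$}; new: +{$}
  FOLLOW[S]={$}  FOLLOW[A]={$}  FOLLOW[B]={$}  FOLLOW[C]={$,a,b,d}
iter 3: done
  FOLLOW[S]={$}  FOLLOW[A]={$}  FOLLOW[B]={$}  FOLLOW[C]={$,a,b,d}

FOLLOW(C) = ["$", "a", "b", "d"]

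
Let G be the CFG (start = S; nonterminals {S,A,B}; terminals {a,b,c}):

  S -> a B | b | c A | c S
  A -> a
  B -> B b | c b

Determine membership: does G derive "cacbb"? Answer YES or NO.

Convert to CNF:
  S -> T1 A | T1 S | T2 B | b
  A -> a
  B -> B T0 | T1 T0
  T0 -> b
  T1 -> c
  T2 -> a

CYK fill:
  T[0,0] 'c' = {T1}  orig:{}
  T[1,1] 'a' = {A,T2}  orig:{A}
  T[2,2] 'c' = {T1}  orig:{}
  T[3,3] 'b' = {S,T0}  orig:{S}
  T[4,4] 'b' = {S,T0}  orig:{S}
  T[0,1] 'ca' = {S}
  T[1,2] 'ac' = ∅
  T[2,3] 'cb' = {B,S}
  T[3,4] 'bb' = ∅
  T[0,2] 'cac' = ∅
  T[1,3] 'acb' = {S}
  T[2,4] 'cbb' = {B}
  T[0,3] 'cacb' = {S}
  T[1,4] 'acbb' = {S}
  T[0,4] 'cacbb' = {S}

S ∈ T[0,4] ⇒ YES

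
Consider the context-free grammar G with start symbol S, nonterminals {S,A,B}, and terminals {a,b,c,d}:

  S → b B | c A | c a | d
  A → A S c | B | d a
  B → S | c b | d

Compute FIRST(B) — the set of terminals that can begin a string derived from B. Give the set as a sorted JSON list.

FIRST iteration:
pass 1:
  A via A→d a: +{d}
  B via B→c b: +{c}
  B via B→d: +{d}
  S via S→b B: +{b}
  S via S→c A: +{c}
  S via S→d: +{d}
  S: {b,c,d}  A: {d}  B: {c,d}
pass 2:
  A via A→B: +{c}
  B via B→S: +{b}
  S: {b,c,d}  A: {c,d}  B: {b,c,d}
pass 3:
  A via A→B: +{b}
  S: {b,c,d}  A: {b,c,d}  B: {b,c,d}
pass 4: (no change)
  S: {b,c,d}  A: {b,c,d}  B: {b,c,d}

FIRST(B) = ["b", "c", "d"]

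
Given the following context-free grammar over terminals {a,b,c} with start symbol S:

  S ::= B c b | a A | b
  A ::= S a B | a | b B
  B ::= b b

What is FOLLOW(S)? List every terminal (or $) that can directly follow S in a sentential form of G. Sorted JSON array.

Compute FIRST by fixpoint:
round 1:
  A via A→a: +{a}
  A via A→b B: +{b}
  B via B→b b: +{b}
  S via S→B c b: +{b}
  S via S→a A: +{a}
  S: {a,b}  A: {a,b}  B: {b}
round 2: (no change)
  S: {a,b}  A: {a,b}  B: {b}

FOLLOW iteration:
FOLLOW(S) := {$}
round 1:
  A→S a B: FOLLOW(S) ⊇ FIRST(a) = {a}; new: +{a}
  S→B c b: FOLLOW(B) ⊇ FIRST(c) = {c}; new: +{c}
  S→a A: FOLLOW(A) ⊇ FOLLOW(S) ⊇ {$,a}; new: +{$,a}
  FOLLOW(S)={$,a}  FOLLOW(A)={$,a}  FOLLOW(B)={c}
round 2:
  A→S a B: FOLLOW(B) ⊇ FOLLOW(A) ⊇ {$,a}; new: +{$,a}
  FOLLOW(S)={$,a}  FOLLOW(A)={$,a}  FOLLOW(B)={$,a,c}
round 3: done
  FOLLOW(S)={$,a}  FOLLOW(A)={$,a}  FOLLOW(B)={$,a,c}

FOLLOW(S) = ["$", "a"]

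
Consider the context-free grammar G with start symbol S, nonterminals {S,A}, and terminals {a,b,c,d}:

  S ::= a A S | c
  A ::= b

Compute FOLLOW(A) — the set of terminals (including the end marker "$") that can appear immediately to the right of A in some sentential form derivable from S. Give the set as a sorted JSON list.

Compute FIRST by fixpoint:
round 1:
  A via A→b: +{b}
  S via S→a A S: +{a}
  S via S→c: +{c}
  FIRST(S)={a,c}  FIRST(A)={b}
round 2: done
  FIRST(S)={a,c}  FIRST(A)={b}

Compute FOLLOW by fixpoint:
seed FOLLOW(S) with $
round 1:
  S→a A S: FOLLOW(A) ⊇ FIRST(S) = {a,c}; new: +{a,c}
  FOLLOW[S]={$}  FOLLOW[A]={a,c}
round 2: (stable)
  FOLLOW[S]={$}  FOLLOW[A]={a,c}

FOLLOW(A) = ["a", "c"]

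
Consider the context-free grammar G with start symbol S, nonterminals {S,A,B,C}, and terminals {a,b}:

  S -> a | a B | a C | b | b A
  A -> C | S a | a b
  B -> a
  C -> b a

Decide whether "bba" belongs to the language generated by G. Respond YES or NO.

CNF form of G:
  S -> T0 B | T0 C | T1 A | a | b
  A -> S T0 | T0 T1 | T1 T0
  B -> a
  C -> T1 T0
  T0 -> a
  T1 -> b

Fill CYK table bottom-up:
  T[0,0] 'b' = {S,T1}  orig:{S}
  T[1,1] 'b' = {S,T1}  orig:{S}
  T[2,2] 'a' = {B,S,T0}  orig:{B,S}
  T[0,1] 'bb' = ∅
  T[1,2] 'ba' = {A,C}
  T[0,2] 'bba' = {S}

S ∈ T[0,2] ⇒ YES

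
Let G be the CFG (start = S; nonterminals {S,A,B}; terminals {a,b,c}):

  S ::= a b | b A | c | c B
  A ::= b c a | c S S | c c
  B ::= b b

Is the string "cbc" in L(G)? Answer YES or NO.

Convert to CNF:
  S -> T0 A | T1 B | T2 T0 | c
  A -> T0 X3 | T1 T1 | T1 X4
  B -> T0 T0
  T0 -> b
  T1 -> c
  T2 -> a
  X3 -> T1 T2
  X4 -> S S

Fill CYK table bottom-up:
  T[0,0] 'c' = {S,T1}  orig:{S}
  T[1,1] 'b' = {T0}  orig:{}
  T[2,2] 'c' = {S,T1}  orig:{S}
  T[0,1] 'cb' = ∅
  T[1,2] 'bc' = ∅
  T[0,2] 'cbc' = ∅

S ∉ T[0,2] ⇒ NO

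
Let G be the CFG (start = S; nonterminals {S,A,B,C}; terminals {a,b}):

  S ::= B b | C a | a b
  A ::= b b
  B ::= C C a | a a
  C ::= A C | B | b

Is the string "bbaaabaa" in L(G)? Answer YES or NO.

Convert to CNF:
  S -> B T0 | C T1 | T1 T0
  A -> T0 T0
  B -> C X2 | T1 T1
  C -> A C | C X3 | T1 T1 | b
  T0 -> b
  T1 -> a
  X2 -> C T1
  X3 -> C T1

Fill CYK table bottom-up:
  cell(0,0) b: {C,T0}  orig:{C}
  cell(1,1) b: {C,T0}  orig:{C}
  cell(2,2) a: {T1}  orig:{}
  cell(3,3) a: {T1}  orig:{}
  cell(4,4) a: {T1}  orig:{}
  cell(5,5) b: {C,T0}  orig:{C}
  cell(6,6) a: {T1}  orig:{}
  cell(7,7) a: {T1}  orig:{}
  cell(0,1) bb: {A}
  cell(1,2) ba: {S,X2,X3}  orig:{S}
  cell(2,3) aa: {B,C}
  cell(3,4) aa: {B,C}
  cell(4,5) ab: {S}
  cell(5,6) ba: {S,X2,X3}  orig:{S}
  cell(6,7) aa: {B,C}
  cell(0,2) bba: {B,C}
  cell(1,3) baa: ∅
  cell(2,4) aaa: {S,X2,X3}  orig:{S}
  cell(3,5) aab: {S}
  cell(4,6) aba: ∅
  cell(5,7) baa: ∅
  cell(0,3) bbaa: {C,S,X2,X3}  orig:{C,S}
  cell(1,4) baaa: {B,C}
  cell(2,5) aaab: ∅
  cell(3,6) aaba: {B,C}
  cell(4,7) abaa: ∅
  cell(0,4) bbaaa: {S,X2,X3}  orig:{S}
  cell(1,5) baaab: {S}
  cell(2,6) aaaba: ∅
  cell(3,7) aabaa: {S,X2,X3}  orig:{S}
  cell(0,5) bbaaab: ∅
  cell(1,6) baaaba: {B,C}
  cell(2,7) aaabaa: ∅
  cell(0,6) bbaaaba: ∅
  cell(1,7) baaabaa: {S,X2,X3}  orig:{S}
  cell(0,7) bbaaabaa: {B,C}

S ∉ T[0,7] ⇒ NO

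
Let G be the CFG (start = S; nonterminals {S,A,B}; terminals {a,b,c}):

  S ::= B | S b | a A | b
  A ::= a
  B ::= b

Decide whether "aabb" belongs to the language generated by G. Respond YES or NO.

Convert to CNF:
  S -> S T0 | T1 A | b
  A -> a
  B -> b
  T0 -> b
  T1 -> a

CYK table (by increasing span):
  [0..0]={A,T1}  "a"  orig:{A}
  [1..1]={A,T1}  "a"  orig:{A}
  [2..2]={B,S,T0}  "b"  orig:{B,S}
  [3..3]={B,S,T0}  "b"  orig:{B,S}
  [0..1]={S}  "aa"
  [1..2]=∅  "ab"
  [2..3]={S}  "bb"
  [0..2]={S}  "aab"
  [1..3]=∅  "abb"
  [0..3]={S}  "aabb"

S ∈ T[0,3] ⇒ YES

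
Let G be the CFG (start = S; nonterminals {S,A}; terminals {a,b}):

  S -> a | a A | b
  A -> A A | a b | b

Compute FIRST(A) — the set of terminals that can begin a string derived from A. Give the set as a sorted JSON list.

FIRST sets, iterate to fixpoint:
iter 1:
  A via A→a b: +{a}
  A via A→b: +{b}
  S via S→a: +{a}
  S via S→b: +{b}
  FIRST[S]={a,b}  FIRST[A]={a,b}
iter 2: (stable)
  FIRST[S]={a,b}  FIRST[A]={a,b}

FIRST(A) = ["a", "b"]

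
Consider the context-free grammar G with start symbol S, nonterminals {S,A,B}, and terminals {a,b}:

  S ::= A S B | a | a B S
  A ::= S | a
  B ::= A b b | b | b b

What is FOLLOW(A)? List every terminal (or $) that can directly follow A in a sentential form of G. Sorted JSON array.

Compute FIRST by fixpoint:
round 1:
  A via A→a: +{a}
  B via B→A b b: +{a}
  B via B→b: +{b}
  S via S→A S B: +{a}
  FIRST[S]={a}  FIRST[A]={a}  FIRST[B]={a,b}
round 2: (stable)
  FIRST[S]={a}  FIRST[A]={a}  FIRST[B]={a,b}

FOLLOW iteration:
initialize: $ ∈ FOLLOW(S)
pass 1:
  B→A b b: FOLLOW(A) ⊇ FIRST(b) = {b}; new: +{b}
  S→A S B: FOLLOW(A) ⊇ FIRST(S) = {a}; new: +{a}
  S→A S B: FOLLOW(S) ⊇ FIRST(B) = {a,b}; new: +{a,b}
  S→A S B: FOLLOW(B) ⊇ FOLLOW(S) ⊇ {$,a,b}; new: +{$,a,b}
  FOLLOW[S]={$,a,b}  FOLLOW[A]={a,b}  FOLLOW[B]={$,a,b}
pass 2: (stable)
  FOLLOW[S]={$,a,b}  FOLLOW[A]={a,b}  FOLLOW[B]={$,a,b}

FOLLOW(A) = ["a", "b"]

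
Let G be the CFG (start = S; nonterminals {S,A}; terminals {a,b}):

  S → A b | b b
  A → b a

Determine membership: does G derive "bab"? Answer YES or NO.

Convert to CNF:
  S -> A T0 | T0 T0
  A -> T0 T1
  T0 -> b
  T1 -> a

Fill CYK table bottom-up:
  T[0,0] 'b' = {T0}  orig:{}
  T[1,1] 'a' = {T1}  orig:{}
  T[2,2] 'b' = {T0}  orig:{}
  T[0,1] 'ba' = {A}
  T[1,2] 'ab' = ∅
  T[0,2] 'bab' = {S}

S ∈ T[0,2] ⇒ YES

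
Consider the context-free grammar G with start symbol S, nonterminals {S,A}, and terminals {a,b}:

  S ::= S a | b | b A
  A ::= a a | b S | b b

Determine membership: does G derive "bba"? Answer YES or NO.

Convert to CNF:
  S -> S T0 | T1 A | b
  A -> T0 T0 | T1 S | T1 T1
  T0 -> a
  T1 -> b

CYK table (by increasing span):
  T[0,0] 'b' = {S,T1}  orig:{S}
  T[1,1] 'b' = {S,T1}  orig:{S}
  T[2,2] 'a' = {T0}  orig:{}
  T[0,1] 'bb' = {A}
  T[1,2] 'ba' = {S}
  T[0,2] 'bba' = {A}

S ∉ T[0,2] ⇒ NO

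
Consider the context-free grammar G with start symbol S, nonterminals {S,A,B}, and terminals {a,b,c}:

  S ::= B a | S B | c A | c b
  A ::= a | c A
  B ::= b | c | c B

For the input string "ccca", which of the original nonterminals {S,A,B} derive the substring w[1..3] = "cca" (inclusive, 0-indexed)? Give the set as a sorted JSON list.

CNF form of G:
  S -> B T1 | S B | T0 A | T0 T2
  A -> T0 A | a
  B -> T0 B | b | c
  T0 -> c
  T1 -> a
  T2 -> b

CYK table (by increasing span), restricted to cells inside w[1..3]:
  cell(1,1) c: {B,T0}  orig:{B}
  cell(2,2) c: {B,T0}  orig:{B}
  cell(3,3) a: {A,T1}  orig:{A}
  cell(1,2) cc: {B}
  cell(2,3) ca: {A,S}
  cell(1,3) cca: {A,S}

Original NTs in T[1,3] deriving "cca": ["A", "S"]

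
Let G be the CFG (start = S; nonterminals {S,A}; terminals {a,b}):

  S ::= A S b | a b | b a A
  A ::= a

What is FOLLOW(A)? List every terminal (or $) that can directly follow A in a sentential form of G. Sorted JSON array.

FIRST sets, iterate to fixpoint:
iter 1:
  A via A→a: +{a}
  S via S→A S b: +{a}
  S via S→b a A: +{b}
  FIRST[S]={a,b}  FIRST[A]={a}
iter 2: (stable)
  FIRST[S]={a,b}  FIRST[A]={a}

FOLLOW iteration:
FOLLOW(S) := {$}
iter 1:
  S→A S b: FOLLOW(A) ⊇ FIRST(S) = {a,b}; new: +{a,b}
  S→A S b: FOLLOW(S) ⊇ FIRST(b) = {b}; new: +{b}
  S→b a A: FOLLOW(A) ⊇ FOLLOW(S) ⊇ {$,b}; new: +{$}
  FOLLOW[S]={$,b}  FOLLOW[A]={$,a,b}
iter 2: (no change)
  FOLLOW[S]={$,b}  FOLLOW[A]={$,a,b}

FOLLOW(A) = ["$", "a", "b"]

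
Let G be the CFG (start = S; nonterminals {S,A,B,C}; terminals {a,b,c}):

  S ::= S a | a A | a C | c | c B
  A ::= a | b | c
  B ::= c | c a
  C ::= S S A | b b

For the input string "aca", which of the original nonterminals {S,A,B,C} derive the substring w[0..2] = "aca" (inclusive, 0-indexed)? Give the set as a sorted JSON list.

CNF form of G:
  S -> S T1 | T0 B | T1 A | T1 C | c
  A -> a | b | c
  B -> T0 T1 | c
  C -> S X3 | T2 T2
  T0 -> c
  T1 -> a
  T2 -> b
  X3 -> S A

CYK fill (cells [i..j] with 0 ≤ i ≤ j ≤ 2 only):
  cell(0,0) a: {A,T1}  orig:{A}
  cell(1,1) c: {A,B,S,T0}  orig:{A,B,S}
  cell(2,2) a: {A,T1}  orig:{A}
  cell(0,1) ac: {S}
  cell(1,2) ca: {B,S,X3}  orig:{B,S}
  cell(0,2) aca: {S,X3}  orig:{S}

Original NTs in T[0,2] deriving "aca": ["S"]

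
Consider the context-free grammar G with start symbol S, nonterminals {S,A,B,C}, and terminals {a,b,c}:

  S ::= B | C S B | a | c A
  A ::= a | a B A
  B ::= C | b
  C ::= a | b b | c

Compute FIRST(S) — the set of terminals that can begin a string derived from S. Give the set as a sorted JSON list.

FIRST iteration:
[1]
  A via A→a: +{a}
  B via B→b: +{b}
  C via C→a: +{a}
  C via C→b b: +{b}
  C via C→c: +{c}
  S via S→B: +{b}
  S via S→C S B: +{a,c}
  FIRST(S)={a,b,c}  FIRST(A)={a}  FIRST(B)={b}  FIRST(C)={a,b,c}
[2]
  B via B→C: +{a,c}
  FIRST(S)={a,b,c}  FIRST(A)={a}  FIRST(B)={a,b,c}  FIRST(C)={a,b,c}
[3] done
  FIRST(S)={a,b,c}  FIRST(A)={a}  FIRST(B)={a,b,c}  FIRST(C)={a,b,c}

FIRST(S) = ["a", "b", "c"]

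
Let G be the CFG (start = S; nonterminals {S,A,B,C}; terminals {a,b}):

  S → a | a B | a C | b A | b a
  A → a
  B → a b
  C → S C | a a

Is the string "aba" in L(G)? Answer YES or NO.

Convert to CNF:
  S -> T0 B | T0 C | T1 A | T1 T0 | a
  A -> a
  B -> T0 T1
  C -> S C | T0 T0
  T0 -> a
  T1 -> b

CYK table (by increasing span):
  cell(0,0) a: {A,S,T0}  orig:{A,S}
  cell(1,1) b: {T1}  orig:{}
  cell(2,2) a: {A,S,T0}  orig:{A,S}
  cell(0,1) ab: {B}
  cell(1,2) ba: {S}
  cell(0,2) aba: ∅

S ∉ T[0,2] ⇒ NO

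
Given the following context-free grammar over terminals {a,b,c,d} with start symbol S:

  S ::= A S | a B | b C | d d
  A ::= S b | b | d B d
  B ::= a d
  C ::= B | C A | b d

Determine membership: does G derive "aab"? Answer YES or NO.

CNF form of G:
  S -> A S | T0 C | T1 T1 | T2 B
  A -> S T0 | T1 X3 | b
  B -> T2 T1
  C -> C A | T0 T1 | T2 T1
  T0 -> b
  T1 -> d
  T2 -> a
  X3 -> B T1

Fill CYK table bottom-up:
  T[0,0] 'a' = {T2}  orig:{}
  T[1,1] 'a' = {T2}  orig:{}
  T[2,2] 'b' = {A,T0}  orig:{A}
  T[0,1] 'aa' = ∅
  T[1,2] 'ab' = ∅
  T[0,2] 'aab' = ∅

S ∉ T[0,2] ⇒ NO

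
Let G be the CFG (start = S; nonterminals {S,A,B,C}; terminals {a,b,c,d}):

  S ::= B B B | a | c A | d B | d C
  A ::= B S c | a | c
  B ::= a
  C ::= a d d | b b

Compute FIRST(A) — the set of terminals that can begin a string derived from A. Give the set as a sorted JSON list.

Compute FIRST by fixpoint:
[1]
  A via A→a: +{a}
  A via A→c: +{c}
  B via B→a: +{a}
  C via C→a d d: +{a}
  C via C→b b: +{b}
  S via S→B B B: +{a}
  S via S→c A: +{c}
  S via S→d B: +{d}
  FIRST(S)={a,c,d}  FIRST(A)={a,c}  FIRST(B)={a}  FIRST(C)={a,b}
[2] done
  FIRST(S)={a,c,d}  FIRST(A)={a,c}  FIRST(B)={a}  FIRST(C)={a,b}

FIRST(A) = ["a", "c"]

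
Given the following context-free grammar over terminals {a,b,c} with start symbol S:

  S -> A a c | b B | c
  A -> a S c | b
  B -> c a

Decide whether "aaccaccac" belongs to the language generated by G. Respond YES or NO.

Convert to CNF:
  S -> A X4 | T2 B | c
  A -> T0 X3 | b
  B -> T1 T0
  T0 -> a
  T1 -> c
  T2 -> b
  X3 -> S T1
  X4 -> T0 T1

Fill CYK table bottom-up:
  cell(0,0) a: {T0}  orig:{}
  cell(1,1) a: {T0}  orig:{}
  cell(2,2) c: {S,T1}  orig:{S}
  cell(3,3) c: {S,T1}  orig:{S}
  cell(4,4) a: {T0}  orig:{}
  cell(5,5) c: {S,T1}  orig:{S}
  cell(6,6) c: {S,T1}  orig:{S}
  cell(7,7) a: {T0}  orig:{}
  cell(8,8) c: {S,T1}  orig:{S}
  cell(0,1) aa: ∅
  cell(1,2) ac: {X4}  orig:{}
  cell(2,3) cc: {X3}  orig:{}
  cell(3,4) ca: {B}
  cell(4,5) ac: {X4}  orig:{}
  cell(5,6) cc: {X3}  orig:{}
  cell(6,7) ca: {B}
  cell(7,8) ac: {X4}  orig:{}
  cell(0,2) aac: ∅
  cell(1,3) acc: {A}
  cell(2,4) cca: ∅
  cell(3,5) cac: ∅
  cell(4,6) acc: {A}
  cell(5,7) cca: ∅
  cell(6,8) cac: ∅
  cell(0,3) aacc: ∅
  cell(1,4) acca: ∅
  cell(2,5) ccac: ∅
  cell(3,6) cacc: ∅
  cell(4,7) acca: ∅
  cell(5,8) ccac: ∅
  cell(0,4) aacca: ∅
  cell(1,5) accac: {S}
  cell(2,6) ccacc: ∅
  cell(3,7) cacca: ∅
  cell(4,8) accac: {S}
  cell(0,5) aaccac: ∅
  cell(1,6) accacc: {X3}  orig:{}
  cell(2,7) ccacca: ∅
  cell(3,8) caccac: ∅
  cell(0,6) aaccacc: {A}
  cell(1,7) accacca: ∅
  cell(2,8) ccaccac: ∅
  cell(0,7) aaccacca: ∅
  cell(1,8) accaccac: ∅
  cell(0,8) aaccaccac: {S}

S ∈ T[0,8] ⇒ YES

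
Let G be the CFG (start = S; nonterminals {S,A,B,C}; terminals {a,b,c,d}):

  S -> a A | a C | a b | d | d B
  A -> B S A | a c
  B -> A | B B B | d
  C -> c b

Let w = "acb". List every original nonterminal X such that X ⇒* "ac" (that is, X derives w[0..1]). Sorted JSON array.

Convert to CNF:
  S -> T0 A | T0 C | T0 T2 | T3 B | d
  A -> B X4 | T0 T1
  B -> B X5 | B X6 | T0 T1 | d
  C -> T1 T2
  T0 -> a
  T1 -> c
  T2 -> b
  T3 -> d
  X4 -> S A
  X5 -> B B
  X6 -> S A

CYK fill — only the sub-triangle for w[0..1]:
  T[0,0] 'a' = {T0}  orig:{}
  T[1,1] 'c' = {T1}  orig:{}
  T[0,1] 'ac' = {A,B}

Original NTs in T[0,1] deriving "ac": ["A", "B"]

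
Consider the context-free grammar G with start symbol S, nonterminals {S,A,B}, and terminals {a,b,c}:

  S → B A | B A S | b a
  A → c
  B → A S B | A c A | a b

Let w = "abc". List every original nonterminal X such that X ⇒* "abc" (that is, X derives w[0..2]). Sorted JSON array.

CNF form of G:
  S -> B A | B X5 | T2 T1
  A -> c
  B -> A X3 | A X4 | T1 T2
  T0 -> c
  T1 -> a
  T2 -> b
  X3 -> S B
  X4 -> T0 A
  X5 -> A S

Fill CYK table bottom-up, restricted to cells inside w[0..2]:
  cell(0,0) a: {T1}  orig:{}
  cell(1,1) b: {T2}  orig:{}
  cell(2,2) c: {A,T0}  orig:{A}
  cell(0,1) ab: {B}
  cell(1,2) bc: ∅
  cell(0,2) abc: {S}

Original NTs in T[0,2] deriving "abc": ["S"]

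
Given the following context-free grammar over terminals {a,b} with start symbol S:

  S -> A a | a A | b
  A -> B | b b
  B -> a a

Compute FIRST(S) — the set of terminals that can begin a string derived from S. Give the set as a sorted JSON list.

FIRST sets, iterate to fixpoint:
iter 1:
  A via A→b b: +{b}
  B via B→a a: +{a}
  S via S→A a: +{b}
  S via S→a A: +{a}
  FIRST[S]={a,b}  FIRST[A]={b}  FIRST[B]={a}
iter 2:
  A via A→B: +{a}
  FIRST[S]={a,b}  FIRST[A]={a,b}  FIRST[B]={a}
iter 3: (no change)
  FIRST[S]={a,b}  FIRST[A]={a,b}  FIRST[B]={a}

FIRST(S) = ["a", "b"]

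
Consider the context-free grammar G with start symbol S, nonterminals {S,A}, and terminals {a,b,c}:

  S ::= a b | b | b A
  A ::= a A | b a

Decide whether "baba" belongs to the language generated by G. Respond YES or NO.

Convert to CNF:
  S -> T0 T1 | T1 A | b
  A -> T0 A | T1 T0
  T0 -> a
  T1 -> b

CYK fill:
  cell(0,0) b: {S,T1}  orig:{S}
  cell(1,1) a: {T0}  orig:{}
  cell(2,2) b: {S,T1}  orig:{S}
  cell(3,3) a: {T0}  orig:{}
  cell(0,1) ba: {A}
  cell(1,2) ab: {S}
  cell(2,3) ba: {A}
  cell(0,2) bab: ∅
  cell(1,3) aba: {A}
  cell(0,3) baba: {S}

S ∈ T[0,3] ⇒ YES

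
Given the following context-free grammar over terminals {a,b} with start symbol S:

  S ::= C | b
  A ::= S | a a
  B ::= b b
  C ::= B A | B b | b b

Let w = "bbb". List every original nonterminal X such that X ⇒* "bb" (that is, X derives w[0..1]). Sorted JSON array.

Convert to CNF:
  S -> B A | B T0 | T0 T0 | b
  A -> B A | B T0 | T0 T0 | T1 T1 | b
  B -> T0 T0
  C -> B A | B T0 | T0 T0
  T0 -> b
  T1 -> a

CYK fill — only the sub-triangle for w[0..1]:
  T[0,0] 'b' = {A,S,T0}  orig:{A,S}
  T[1,1] 'b' = {A,S,T0}  orig:{A,S}
  T[0,1] 'bb' = {A,B,C,S}

Original NTs in T[0,1] deriving "bb": ["A", "B", "C", "S"]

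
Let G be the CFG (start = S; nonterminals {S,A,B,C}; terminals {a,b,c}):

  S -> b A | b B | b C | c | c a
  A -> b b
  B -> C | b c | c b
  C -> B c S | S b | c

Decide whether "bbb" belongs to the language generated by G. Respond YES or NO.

CNF form of G:
  S -> T0 A | T0 B | T0 C | T1 T2 | c
  A -> T0 T0
  B -> B X3 | S T0 | T0 T1 | T1 T0 | c
  C -> B X4 | S T0 | c
  T0 -> b
  T1 -> c
  T2 -> a
  X3 -> T1 S
  X4 -> T1 S

Fill CYK table bottom-up:
  [0..0]={T0}  "b"  orig:{}
  [1..1]={T0}  "b"  orig:{}
  [2..2]={T0}  "b"  orig:{}
  [0..1]={A}  "bb"
  [1..2]={A}  "bb"
  [0..2]={S}  "bbb"

S ∈ T[0,2] ⇒ YES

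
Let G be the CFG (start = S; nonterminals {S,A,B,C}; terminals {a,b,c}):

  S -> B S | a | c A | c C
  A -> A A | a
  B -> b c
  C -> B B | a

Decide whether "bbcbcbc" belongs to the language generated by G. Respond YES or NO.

CNF form of G:
  S -> B S | T1 A | T1 C | a
  A -> A A | a
  B -> T0 T1
  C -> B B | a
  T0 -> b
  T1 -> c

Fill CYK table bottom-up:
  [0..0]={T0}  "b"  orig:{}
  [1..1]={T0}  "b"  orig:{}
  [2..2]={T1}  "c"  orig:{}
  [3..3]={T0}  "b"  orig:{}
  [4..4]={T1}  "c"  orig:{}
  [5..5]={T0}  "b"  orig:{}
  [6..6]={T1}  "c"  orig:{}
  [0..1]=∅  "bb"
  [1..2]={B}  "bc"
  [2..3]=∅  "cb"
  [3..4]={B}  "bc"
  [4..5]=∅  "cb"
  [5..6]={B}  "bc"
  [0..2]=∅  "bbc"
  [1..3]=∅  "bcb"
  [2..4]=∅  "cbc"
  [3..5]=∅  "bcb"
  [4..6]=∅  "cbc"
  [0..3]=∅  "bbcb"
  [1..4]={C}  "bcbc"
  [2..5]=∅  "cbcb"
  [3..6]={C}  "bcbc"
  [0..4]=∅  "bbcbc"
  [1..5]=∅  "bcbcb"
  [2..6]={S}  "cbcbc"
  [0..5]=∅  "bbcbcb"
  [1..6]=∅  "bcbcbc"
  [0..6]=∅  "bbcbcbc"

S ∉ T[0,6] ⇒ NO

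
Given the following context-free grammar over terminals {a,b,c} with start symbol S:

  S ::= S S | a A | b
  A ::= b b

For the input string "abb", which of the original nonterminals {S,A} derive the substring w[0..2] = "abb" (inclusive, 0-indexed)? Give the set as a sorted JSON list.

Convert to CNF:
  S -> S S | T1 A | b
  A -> T0 T0
  T0 -> b
  T1 -> a

CYK fill — only the sub-triangle for w[0..2]:
  [0..0]={T1}  "a"  orig:{}
  [1..1]={S,T0}  "b"  orig:{S}
  [2..2]={S,T0}  "b"  orig:{S}
  [0..1]=∅  "ab"
  [1..2]={A,S}  "bb"
  [0..2]={S}  "abb"

Original NTs in T[0,2] deriving "abb": ["S"]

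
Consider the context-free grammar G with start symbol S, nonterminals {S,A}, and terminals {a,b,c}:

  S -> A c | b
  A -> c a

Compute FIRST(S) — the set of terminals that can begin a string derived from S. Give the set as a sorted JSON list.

Compute FIRST by fixpoint:
pass 1:
  A via A→c a: +{c}
  S via S→A c: +{c}
  S via S→b: +{b}
  FIRST(S)={b,c}  FIRST(A)={c}
pass 2: — fixpoint
  FIRST(S)={b,c}  FIRST(A)={c}

FIRST(S) = ["b", "c"]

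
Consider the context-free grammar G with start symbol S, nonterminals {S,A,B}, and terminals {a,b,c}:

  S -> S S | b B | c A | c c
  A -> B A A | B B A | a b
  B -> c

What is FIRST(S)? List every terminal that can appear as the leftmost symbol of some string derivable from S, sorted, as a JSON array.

Compute FIRST by fixpoint:
iter 1:
  A via A→a b: +{a}
  B via B→c: +{c}
  S via S→b B: +{b}
  S via S→c A: +{c}
  FIRST[S]={b,c}  FIRST[A]={a}  FIRST[B]={c}
iter 2:
  A via A→B A A: +{c}
  FIRST[S]={b,c}  FIRST[A]={a,c}  FIRST[B]={c}
iter 3: (no change)
  FIRST[S]={b,c}  FIRST[A]={a,c}  FIRST[B]={c}

FIRST(S) = ["b", "c"]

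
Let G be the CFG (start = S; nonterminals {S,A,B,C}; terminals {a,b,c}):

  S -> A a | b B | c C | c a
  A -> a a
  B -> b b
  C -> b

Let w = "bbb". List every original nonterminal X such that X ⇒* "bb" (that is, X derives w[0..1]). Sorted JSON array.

CNF form of G:
  S -> A T0 | T1 B | T2 C | T2 T0
  A -> T0 T0
  B -> T1 T1
  C -> b
  T0 -> a
  T1 -> b
  T2 -> c

CYK table (by increasing span), restricted to cells inside w[0..1]:
  cell(0,0) b: {C,T1}  orig:{C}
  cell(1,1) b: {C,T1}  orig:{C}
  cell(0,1) bb: {B}

Original NTs in T[0,1] deriving "bb": ["B"]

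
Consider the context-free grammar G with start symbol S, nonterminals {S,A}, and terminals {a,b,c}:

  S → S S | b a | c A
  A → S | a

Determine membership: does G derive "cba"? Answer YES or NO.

Convert to CNF:
  S -> S S | T0 T1 | T2 A
  A -> S S | T0 T1 | T2 A | a
  T0 -> b
  T1 -> a
  T2 -> c

Fill CYK table bottom-up:
  [0..0]={T2}  "c"  orig:{}
  [1..1]={T0}  "b"  orig:{}
  [2..2]={A,T1}  "a"  orig:{A}
  [0..1]=∅  "cb"
  [1..2]={A,S}  "ba"
  [0..2]={A,S}  "cba"

S ∈ T[0,2] ⇒ YES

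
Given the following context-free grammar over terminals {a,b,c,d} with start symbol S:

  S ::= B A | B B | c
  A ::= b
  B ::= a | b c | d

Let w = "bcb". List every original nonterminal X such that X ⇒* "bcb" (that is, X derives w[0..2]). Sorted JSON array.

CNF form of G:
  S -> B A | B B | c
  A -> b
  B -> T0 T1 | a | d
  T0 -> b
  T1 -> c

CYK table (by increasing span) — only the sub-triangle for w[0..2]:
  [0..0]={A,T0}  "b"  orig:{A}
  [1..1]={S,T1}  "c"  orig:{S}
  [2..2]={A,T0}  "b"  orig:{A}
  [0..1]={B}  "bc"
  [1..2]=∅  "cb"
  [0..2]={S}  "bcb"

Original NTs in T[0,2] deriving "bcb": ["S"]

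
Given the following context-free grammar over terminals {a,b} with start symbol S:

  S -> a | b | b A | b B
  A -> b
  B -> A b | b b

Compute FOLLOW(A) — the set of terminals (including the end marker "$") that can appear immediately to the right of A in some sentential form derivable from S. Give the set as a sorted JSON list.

FIRST sets, iterate to fixpoint:
[1]
  A via A→b: +{b}
  B via B→A b: +{b}
  S via S→a: +{a}
  S via S→b: +{b}
  FIRST[S]={a,b}  FIRST[A]={b}  FIRST[B]={b}
[2] (no change)
  FIRST[S]={a,b}  FIRST[A]={b}  FIRST[B]={b}

FOLLOW iteration:
FOLLOW(S) := {$}
[1]
  B→A b: FOLLOW(A) ⊇ FIRST(b) = {b}; new: +{b}
  S→b A: FOLLOW(A) ⊇ FOLLOW(S) ⊇ {$}; new: +{$}
  S→b B: FOLLOW(B) ⊇ FOLLOW(S) ⊇ {$}; new: +{$}
  FOLLOW[S]={$}  FOLLOW[A]={$,b}  FOLLOW[B]={$}
[2] — fixpoint
  FOLLOW[S]={$}  FOLLOW[A]={$,b}  FOLLOW[B]={$}

FOLLOW(A) = ["$", "b"]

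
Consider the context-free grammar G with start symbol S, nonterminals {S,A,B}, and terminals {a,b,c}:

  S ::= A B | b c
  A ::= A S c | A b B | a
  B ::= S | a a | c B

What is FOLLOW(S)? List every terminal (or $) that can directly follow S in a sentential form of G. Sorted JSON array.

FIRST sets, iterate to fixpoint:
round 1:
  A via A→a: +{a}
  B via B→a a: +{a}
  B via B→c B: +{c}
  S via S→A B: +{a}
  S via S→b c: +{b}
  FIRST(S)={a,b}  FIRST(A)={a}  FIRST(B)={a,c}
round 2:
  B via B→S: +{b}
  FIRST(S)={a,b}  FIRST(A)={a}  FIRST(B)={a,b,c}
round 3: (stable)
  FIRST(S)={a,b}  FIRST(A)={a}  FIRST(B)={a,b,c}

FOLLOW iteration:
seed FOLLOW(S) with $
[1]
  A→A S c: FOLLOW(A) ⊇ FIRST(S) = {a,b}; new: +{a,b}
  A→A S c: FOLLOW(S) ⊇ FIRST(c) = {c}; new: +{c}
  A→A b B: FOLLOW(B) ⊇ FOLLOW(A) ⊇ {a,b}; new: +{a,b}
  B→S: FOLLOW(S) ⊇ FOLLOW(B) ⊇ {a,b}; new: +{a,b}
  S→A B: FOLLOW(A) ⊇ FIRST(B) = {a,b,c}; new: +{c}
  S→A B: FOLLOW(B) ⊇ FOLLOW(S) ⊇ {$,a,b,c}; new: +{$,c}
  S: {$,a,b,c}  A: {a,b,c}  B: {$,a,b,c}
[2] — fixpoint
  S: {$,a,b,c}  A: {a,b,c}  B: {$,a,b,c}

FOLLOW(S) = ["$", "a", "b", "c"]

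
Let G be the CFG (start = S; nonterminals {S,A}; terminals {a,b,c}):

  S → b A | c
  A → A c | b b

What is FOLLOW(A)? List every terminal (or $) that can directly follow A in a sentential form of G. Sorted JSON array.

FIRST iteration:
iter 1:
  A via A→b b: +{b}
  S via S→b A: +{b}
  S via S→c: +{c}
  S: {b,c}  A: {b}
iter 2: done
  S: {b,c}  A: {b}

Compute FOLLOW by fixpoint:
FOLLOW(S) := {$}
pass 1:
  A→A c: FOLLOW(A) ⊇ FIRST(c) = {c}; new: +{c}
  S→b A: FOLLOW(A) ⊇ FOLLOW(S) ⊇ {$}; new: +{$}
  FOLLOW[S]={$}  FOLLOW[A]={$,c}
pass 2: (stable)
  FOLLOW[S]={$}  FOLLOW[A]={$,c}

FOLLOW(A) = ["$", "c"]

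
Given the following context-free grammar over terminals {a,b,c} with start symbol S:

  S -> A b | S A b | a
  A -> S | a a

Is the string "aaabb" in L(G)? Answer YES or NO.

Convert to CNF:
  S -> A T0 | S X3 | a
  A -> A T0 | S X2 | T1 T1 | a
  T0 -> b
  T1 -> a
  X2 -> A T0
  X3 -> A T0

Fill CYK table bottom-up:
  [0..0]={A,S,T1}  "a"  orig:{A,S}
  [1..1]={A,S,T1}  "a"  orig:{A,S}
  [2..2]={A,S,T1}  "a"  orig:{A,S}
  [3..3]={T0}  "b"  orig:{}
  [4..4]={T0}  "b"  orig:{}
  [0..1]={A}  "aa"
  [1..2]={A}  "aa"
  [2..3]={A,S,X2,X3}  "ab"  orig:{A,S}
  [3..4]=∅  "bb"
  [0..2]=∅  "aaa"
  [1..3]={A,S,X2,X3}  "aab"  orig:{A,S}
  [2..4]={A,S,X2,X3}  "abb"  orig:{A,S}
  [0..3]={A,S}  "aaab"
  [1..4]={A,S,X2,X3}  "aabb"  orig:{A,S}
  [0..4]={A,S,X2,X3}  "aaabb"  orig:{A,S}

S ∈ T[0,4] ⇒ YES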